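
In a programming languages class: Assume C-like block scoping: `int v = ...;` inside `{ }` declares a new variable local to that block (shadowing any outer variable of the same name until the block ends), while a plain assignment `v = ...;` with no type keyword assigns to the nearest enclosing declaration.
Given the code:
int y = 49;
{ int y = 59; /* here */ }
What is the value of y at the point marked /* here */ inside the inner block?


Analyzing scoping rules:
Outer scope: declares y = 49
Inner block: 'int y = 59;' declares a NEW y that shadows the outer one
Inside the block the inner declaration is in scope -> 59
Result: 59

59


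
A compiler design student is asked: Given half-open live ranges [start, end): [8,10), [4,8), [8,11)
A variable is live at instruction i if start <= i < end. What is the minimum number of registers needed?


Live ranges:
  Var0: [8, 10)
  Var1: [4, 8)
  Var2: [8, 11)
Sweep-line events (position, delta, active):
  pos=4 start -> active=1
  pos=8 end -> active=0
  pos=8 start -> active=1
  pos=8 start -> active=2
  pos=10 end -> active=1
  pos=11 end -> active=0
Maximum simultaneous active: 2
Minimum registers needed: 2

2


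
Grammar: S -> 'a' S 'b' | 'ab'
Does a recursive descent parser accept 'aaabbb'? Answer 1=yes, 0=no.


Grammar accepts strings of the form a^n b^n (n >= 1)
Word: 'aaabbb'
Counting: 3 a's and 3 b's
Check: 3 == 3? Yes
Derivation (S -> aSb applied 2 time(s), then S -> ab): S => aSb => aaSbb => aaabbb
Accepted

1


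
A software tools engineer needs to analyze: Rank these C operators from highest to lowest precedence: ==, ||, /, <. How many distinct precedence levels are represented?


Looking up precedence for each operator:
  == -> precedence 3
  || -> precedence 1
  / -> precedence 6
  < -> precedence 4
Sorted highest to lowest: /, <, ==, ||
Distinct precedence values: [6, 4, 3, 1]
Number of distinct levels: 4

4


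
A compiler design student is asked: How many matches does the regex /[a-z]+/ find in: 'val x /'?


Pattern: /[a-z]+/ (identifiers)
Input: 'val x /'
Scanning for matches:
  Match 1: 'val'
  Match 2: 'x'
Total matches: 2

2


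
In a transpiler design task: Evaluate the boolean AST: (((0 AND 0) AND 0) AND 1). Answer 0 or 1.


Step 1: Evaluate inner node
  0 AND 0 = 0
Step 2: Evaluate next node
  0 AND 0 = 0
Step 3: Evaluate root node
  0 AND 1 = 0

0


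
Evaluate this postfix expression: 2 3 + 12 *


Processing tokens left to right:
Push 2, Push 3
Pop 2 and 3, compute 2 + 3 = 5, push 5
Push 12
Pop 5 and 12, compute 5 * 12 = 60, push 60
Stack result: 60

60


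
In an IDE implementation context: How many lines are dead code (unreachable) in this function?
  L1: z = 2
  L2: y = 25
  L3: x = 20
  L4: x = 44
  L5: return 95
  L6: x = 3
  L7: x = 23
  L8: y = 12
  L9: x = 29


Analyzing control flow:
  L1: reachable (before return)
  L2: reachable (before return)
  L3: reachable (before return)
  L4: reachable (before return)
  L5: reachable (return statement)
  L6: DEAD (after return at L5)
  L7: DEAD (after return at L5)
  L8: DEAD (after return at L5)
  L9: DEAD (after return at L5)
Return at L5, total lines = 9
Dead lines: L6 through L9
Count: 4

4


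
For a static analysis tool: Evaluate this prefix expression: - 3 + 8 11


Parsing prefix expression: - 3 + 8 11
Step 1: Innermost operation '+ 8 11'
  8 + 11 = 19
Step 2: Outer operation '- 3 [19]'
  3 - 19 = -16

-16


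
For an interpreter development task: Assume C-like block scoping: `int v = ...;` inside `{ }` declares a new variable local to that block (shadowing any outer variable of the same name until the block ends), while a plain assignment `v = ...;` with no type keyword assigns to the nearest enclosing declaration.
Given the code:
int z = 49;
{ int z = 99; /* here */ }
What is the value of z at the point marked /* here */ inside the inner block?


Analyzing scoping rules:
Outer scope: declares z = 49
Inner block: 'int z = 99;' declares a NEW z that shadows the outer one
Inside the block the inner declaration is in scope -> 99
Result: 99

99


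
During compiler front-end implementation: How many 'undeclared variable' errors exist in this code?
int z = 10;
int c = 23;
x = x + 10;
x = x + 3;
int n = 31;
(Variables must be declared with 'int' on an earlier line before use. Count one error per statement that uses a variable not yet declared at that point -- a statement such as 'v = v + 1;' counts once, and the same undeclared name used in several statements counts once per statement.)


Scanning code line by line:
  Line 1: declare 'z' -> declared = ['z']
  Line 2: declare 'c' -> declared = ['c', 'z']
  Line 3: use 'x' -> ERROR (undeclared)
  Line 4: use 'x' -> ERROR (undeclared)
  Line 5: declare 'n' -> declared = ['c', 'n', 'z']
Total undeclared variable errors: 2

2


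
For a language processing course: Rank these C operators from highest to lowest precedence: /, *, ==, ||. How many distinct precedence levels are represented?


Looking up precedence for each operator:
  / -> precedence 6
  * -> precedence 6
  == -> precedence 3
  || -> precedence 1
Sorted highest to lowest: /, *, ==, ||
Distinct precedence values: [6, 3, 1]
Number of distinct levels: 3

3


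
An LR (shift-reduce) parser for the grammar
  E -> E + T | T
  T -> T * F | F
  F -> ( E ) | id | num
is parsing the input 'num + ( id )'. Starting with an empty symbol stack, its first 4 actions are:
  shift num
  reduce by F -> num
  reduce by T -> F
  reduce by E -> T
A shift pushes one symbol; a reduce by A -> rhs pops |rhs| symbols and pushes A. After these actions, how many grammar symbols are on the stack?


Tracking the symbol stack through each action:
  Action 1: shift 'num' : push -> stack = [num] (size 1)
  Action 2: reduce by F -> num : pop 1, push F -> stack = [F] (size 1)
  Action 3: reduce by T -> F : pop 1, push T -> stack = [T] (size 1)
  Action 4: reduce by E -> T : pop 1, push E -> stack = [E] (size 1)
Final stack size: 1

1


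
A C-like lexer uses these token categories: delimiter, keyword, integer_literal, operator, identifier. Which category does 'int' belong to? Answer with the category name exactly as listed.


Token: 'int'
Checking categories:
  identifier: no
  integer_literal: no
  operator: no
  keyword: YES
  delimiter: no
Category: keyword

keyword


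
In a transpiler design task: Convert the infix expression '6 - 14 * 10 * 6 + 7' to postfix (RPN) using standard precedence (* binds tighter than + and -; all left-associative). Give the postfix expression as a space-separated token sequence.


Applying the shunting-yard algorithm:
  Operand 6 -> output
  Push '-' onto operator stack -> op-stack: [-]
  Operand 14 -> output
  Push '*' onto operator stack -> op-stack: [-, *]
  Operand 10 -> output
  See '*' (prec 2); top '*' (prec 2) >= it -> pop '*' to output
  Push '*' onto operator stack -> op-stack: [-, *]
  Operand 6 -> output
  See '+' (prec 1); top '*' (prec 2) >= it -> pop '*' to output
  See '+' (prec 1); top '-' (prec 1) >= it -> pop '-' to output
  Push '+' onto operator stack -> op-stack: [+]
  Operand 7 -> output
  End of input: pop '+' to output
Postfix result: 6 14 10 * 6 * - 7 +

6 14 10 * 6 * - 7 +


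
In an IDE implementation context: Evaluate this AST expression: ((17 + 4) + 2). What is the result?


Expression: ((17 + 4) + 2)
Evaluating step by step:
  17 + 4 = 21
  21 + 2 = 23
Result: 23

23


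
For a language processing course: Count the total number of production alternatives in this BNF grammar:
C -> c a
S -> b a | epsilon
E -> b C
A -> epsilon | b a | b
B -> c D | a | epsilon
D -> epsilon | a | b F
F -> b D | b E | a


Counting alternatives per rule:
  C: 1 alternative(s)
  S: 2 alternative(s)
  E: 1 alternative(s)
  A: 3 alternative(s)
  B: 3 alternative(s)
  D: 3 alternative(s)
  F: 3 alternative(s)
Sum: 1 + 2 + 1 + 3 + 3 + 3 + 3 = 16

16


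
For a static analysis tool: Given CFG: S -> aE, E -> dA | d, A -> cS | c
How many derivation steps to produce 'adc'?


Grammar: S -> aE, E -> dA | d, A -> cS | c
Deriving 'adc':
Step 1: S -> aE => aE
Step 2: E -> dA => adA
Step 3: A -> c => adc
Total derivation steps: 3

3


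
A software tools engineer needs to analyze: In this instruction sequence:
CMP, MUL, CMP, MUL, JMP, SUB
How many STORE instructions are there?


Scanning instruction sequence for STORE:
  Position 1: CMP
  Position 2: MUL
  Position 3: CMP
  Position 4: MUL
  Position 5: JMP
  Position 6: SUB
Matches at positions: []
Total STORE count: 0

0


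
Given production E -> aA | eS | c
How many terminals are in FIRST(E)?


Production: E -> aA | eS | c
Examining each alternative for leading terminals:
  E -> aA : first terminal = 'a'
  E -> eS : first terminal = 'e'
  E -> c : first terminal = 'c'
FIRST(E) = {a, c, e}
Count: 3

3


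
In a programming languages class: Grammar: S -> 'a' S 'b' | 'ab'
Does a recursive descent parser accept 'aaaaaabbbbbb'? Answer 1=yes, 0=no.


Grammar accepts strings of the form a^n b^n (n >= 1)
Word: 'aaaaaabbbbbb'
Counting: 6 a's and 6 b's
Check: 6 == 6? Yes
Derivation (S -> aSb applied 5 time(s), then S -> ab): S => aSb => aaSbb => aaaSbbb => aaaaSbbbb => aaaaaSbbbbb => aaaaaabbbbbb
Accepted

1


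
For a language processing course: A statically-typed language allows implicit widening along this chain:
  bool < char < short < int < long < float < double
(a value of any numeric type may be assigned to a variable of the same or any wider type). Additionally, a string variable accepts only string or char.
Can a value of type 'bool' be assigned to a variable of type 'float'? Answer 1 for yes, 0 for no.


Target variable type: float
Source value type: bool
Numeric ranks: bool=0, float=5
Widening allowed iff rank(source) <= rank(target): 0 <= 5? Yes
Result: 1

1


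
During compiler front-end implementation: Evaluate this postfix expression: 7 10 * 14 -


Processing tokens left to right:
Push 7, Push 10
Pop 7 and 10, compute 7 * 10 = 70, push 70
Push 14
Pop 70 and 14, compute 70 - 14 = 56, push 56
Stack result: 56

56


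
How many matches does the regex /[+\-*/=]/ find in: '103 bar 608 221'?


Pattern: /[+\-*/=]/ (operators)
Input: '103 bar 608 221'
Scanning for matches:
Total matches: 0

0


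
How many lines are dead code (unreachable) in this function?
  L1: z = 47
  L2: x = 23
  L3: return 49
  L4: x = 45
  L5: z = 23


Analyzing control flow:
  L1: reachable (before return)
  L2: reachable (before return)
  L3: reachable (return statement)
  L4: DEAD (after return at L3)
  L5: DEAD (after return at L3)
Return at L3, total lines = 5
Dead lines: L4 through L5
Count: 2

2


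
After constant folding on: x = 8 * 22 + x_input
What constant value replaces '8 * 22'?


Identifying constant sub-expression:
  Original: x = 8 * 22 + x_input
  8 and 22 are both compile-time constants
  Evaluating: 8 * 22 = 176
  After folding: x = 176 + x_input

176


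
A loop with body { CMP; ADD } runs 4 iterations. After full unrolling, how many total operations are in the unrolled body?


Loop body operations: CMP, ADD (2 ops per iteration)
Unrolling 4 iterations:
  Iteration 1: CMP, ADD (2 ops)
  Iteration 2: CMP, ADD (2 ops)
  Iteration 3: CMP, ADD (2 ops)
  Iteration 4: CMP, ADD (2 ops)
Total: 4 iterations * 2 ops/iter = 8 operations

8


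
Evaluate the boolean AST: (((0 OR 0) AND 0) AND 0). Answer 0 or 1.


Step 1: Evaluate inner node
  0 OR 0 = 0
Step 2: Evaluate next node
  0 AND 0 = 0
Step 3: Evaluate root node
  0 AND 0 = 0

0


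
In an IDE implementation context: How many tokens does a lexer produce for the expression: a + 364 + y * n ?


Scanning 'a + 364 + y * n'
Token 1: 'a' -> identifier
Token 2: '+' -> operator
Token 3: '364' -> integer_literal
Token 4: '+' -> operator
Token 5: 'y' -> identifier
Token 6: '*' -> operator
Token 7: 'n' -> identifier
Total tokens: 7

7


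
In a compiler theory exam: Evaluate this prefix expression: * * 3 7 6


Parsing prefix expression: * * 3 7 6
Step 1: Innermost operation '* 3 7'
  3 * 7 = 21
Step 2: Outer operation '* [21] 6'
  21 * 6 = 126

126


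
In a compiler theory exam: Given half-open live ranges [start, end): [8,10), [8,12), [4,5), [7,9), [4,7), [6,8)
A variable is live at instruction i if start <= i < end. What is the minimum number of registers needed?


Live ranges:
  Var0: [8, 10)
  Var1: [8, 12)
  Var2: [4, 5)
  Var3: [7, 9)
  Var4: [4, 7)
  Var5: [6, 8)
Sweep-line events (position, delta, active):
  pos=4 start -> active=1
  pos=4 start -> active=2
  pos=5 end -> active=1
  pos=6 start -> active=2
  pos=7 end -> active=1
  pos=7 start -> active=2
  pos=8 end -> active=1
  pos=8 start -> active=2
  pos=8 start -> active=3
  pos=9 end -> active=2
  pos=10 end -> active=1
  pos=12 end -> active=0
Maximum simultaneous active: 3
Minimum registers needed: 3

3


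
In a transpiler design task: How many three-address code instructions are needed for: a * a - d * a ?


Expression: a * a - d * a
Generating three-address code (respecting * over +/- precedence):
  Instruction 1: t1 = a * a
  Instruction 2: t2 = d * a
  Instruction 3: t3 = t1 - t2
Total instructions: 3

3


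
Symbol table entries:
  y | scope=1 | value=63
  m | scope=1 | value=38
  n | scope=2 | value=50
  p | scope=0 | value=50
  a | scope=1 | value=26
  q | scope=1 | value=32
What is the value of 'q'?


Searching symbol table for 'q':
  y | scope=1 | value=63
  m | scope=1 | value=38
  n | scope=2 | value=50
  p | scope=0 | value=50
  a | scope=1 | value=26
  q | scope=1 | value=32 <- MATCH
Found 'q' at scope 1 with value 32

32


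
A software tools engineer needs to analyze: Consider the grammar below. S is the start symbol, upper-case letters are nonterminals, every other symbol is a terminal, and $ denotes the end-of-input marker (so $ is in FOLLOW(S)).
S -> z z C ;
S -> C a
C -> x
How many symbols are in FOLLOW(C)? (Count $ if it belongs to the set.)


S is the start symbol and does not occur in any rule body, so FOLLOW(S) = {$}.
Examining every occurrence of C in a rule body:
  S -> z z C ; : C is followed by terminal ';' -> add ';'
  S -> C a : C is followed by terminal 'a' -> add 'a'
  C -> x : C does not occur in the body -> contributes nothing
FOLLOW(C) = {;, a}
Count: 2

2


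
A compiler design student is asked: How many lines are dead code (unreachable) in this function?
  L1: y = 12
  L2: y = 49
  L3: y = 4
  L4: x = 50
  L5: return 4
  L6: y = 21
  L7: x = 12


Analyzing control flow:
  L1: reachable (before return)
  L2: reachable (before return)
  L3: reachable (before return)
  L4: reachable (before return)
  L5: reachable (return statement)
  L6: DEAD (after return at L5)
  L7: DEAD (after return at L5)
Return at L5, total lines = 7
Dead lines: L6 through L7
Count: 2

2


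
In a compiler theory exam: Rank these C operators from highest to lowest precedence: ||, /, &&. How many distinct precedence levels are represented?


Looking up precedence for each operator:
  || -> precedence 1
  / -> precedence 6
  && -> precedence 2
Sorted highest to lowest: /, &&, ||
Distinct precedence values: [6, 2, 1]
Number of distinct levels: 3

3


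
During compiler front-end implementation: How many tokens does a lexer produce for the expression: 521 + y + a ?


Scanning '521 + y + a'
Token 1: '521' -> integer_literal
Token 2: '+' -> operator
Token 3: 'y' -> identifier
Token 4: '+' -> operator
Token 5: 'a' -> identifier
Total tokens: 5

5


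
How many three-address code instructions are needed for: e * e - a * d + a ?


Expression: e * e - a * d + a
Generating three-address code (respecting * over +/- precedence):
  Instruction 1: t1 = e * e
  Instruction 2: t2 = a * d
  Instruction 3: t3 = t1 - t2
  Instruction 4: t4 = t3 + a
Total instructions: 4

4


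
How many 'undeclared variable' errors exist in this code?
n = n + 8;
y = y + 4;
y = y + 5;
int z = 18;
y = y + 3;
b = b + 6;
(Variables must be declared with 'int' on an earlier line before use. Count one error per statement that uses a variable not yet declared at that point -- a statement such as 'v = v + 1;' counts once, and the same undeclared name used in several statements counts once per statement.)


Scanning code line by line:
  Line 1: use 'n' -> ERROR (undeclared)
  Line 2: use 'y' -> ERROR (undeclared)
  Line 3: use 'y' -> ERROR (undeclared)
  Line 4: declare 'z' -> declared = ['z']
  Line 5: use 'y' -> ERROR (undeclared)
  Line 6: use 'b' -> ERROR (undeclared)
Total undeclared variable errors: 5

5


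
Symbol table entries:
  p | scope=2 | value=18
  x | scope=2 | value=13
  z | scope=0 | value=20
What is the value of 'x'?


Searching symbol table for 'x':
  p | scope=2 | value=18
  x | scope=2 | value=13 <- MATCH
  z | scope=0 | value=20
Found 'x' at scope 2 with value 13

13


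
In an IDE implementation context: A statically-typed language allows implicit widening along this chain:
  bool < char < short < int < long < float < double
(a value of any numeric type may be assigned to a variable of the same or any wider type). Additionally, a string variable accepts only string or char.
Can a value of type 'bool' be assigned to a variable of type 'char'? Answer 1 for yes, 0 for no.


Target variable type: char
Source value type: bool
Numeric ranks: bool=0, char=1
Widening allowed iff rank(source) <= rank(target): 0 <= 1? Yes
Result: 1

1


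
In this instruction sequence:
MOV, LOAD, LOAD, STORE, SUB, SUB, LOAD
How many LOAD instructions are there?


Scanning instruction sequence for LOAD:
  Position 1: MOV
  Position 2: LOAD <- MATCH
  Position 3: LOAD <- MATCH
  Position 4: STORE
  Position 5: SUB
  Position 6: SUB
  Position 7: LOAD <- MATCH
Matches at positions: [2, 3, 7]
Total LOAD count: 3

3


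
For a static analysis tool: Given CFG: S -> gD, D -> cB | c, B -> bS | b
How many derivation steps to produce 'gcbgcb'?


Grammar: S -> gD, D -> cB | c, B -> bS | b
Deriving 'gcbgcb':
Step 1: S -> gD => gD
Step 2: D -> cB => gcB
Step 3: B -> bS => gcbS
Step 4: S -> gD => gcbgD
Step 5: D -> cB => gcbgcB
Step 6: B -> b => gcbgcb
Total derivation steps: 6

6


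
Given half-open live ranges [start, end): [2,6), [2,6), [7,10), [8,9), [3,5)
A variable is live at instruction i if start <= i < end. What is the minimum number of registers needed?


Live ranges:
  Var0: [2, 6)
  Var1: [2, 6)
  Var2: [7, 10)
  Var3: [8, 9)
  Var4: [3, 5)
Sweep-line events (position, delta, active):
  pos=2 start -> active=1
  pos=2 start -> active=2
  pos=3 start -> active=3
  pos=5 end -> active=2
  pos=6 end -> active=1
  pos=6 end -> active=0
  pos=7 start -> active=1
  pos=8 start -> active=2
  pos=9 end -> active=1
  pos=10 end -> active=0
Maximum simultaneous active: 3
Minimum registers needed: 3

3


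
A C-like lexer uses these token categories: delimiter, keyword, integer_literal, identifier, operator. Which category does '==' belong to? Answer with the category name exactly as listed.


Token: '=='
Checking categories:
  identifier: no
  integer_literal: no
  operator: YES
  keyword: no
  delimiter: no
Category: operator

operator


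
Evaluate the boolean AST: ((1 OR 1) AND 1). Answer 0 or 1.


Step 1: Evaluate inner node
  1 OR 1 = 1
Step 2: Evaluate root node
  1 AND 1 = 1

1


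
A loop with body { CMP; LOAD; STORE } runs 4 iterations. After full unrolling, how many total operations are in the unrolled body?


Loop body operations: CMP, LOAD, STORE (3 ops per iteration)
Unrolling 4 iterations:
  Iteration 1: CMP, LOAD, STORE (3 ops)
  Iteration 2: CMP, LOAD, STORE (3 ops)
  Iteration 3: CMP, LOAD, STORE (3 ops)
  Iteration 4: CMP, LOAD, STORE (3 ops)
Total: 4 iterations * 3 ops/iter = 12 operations

12


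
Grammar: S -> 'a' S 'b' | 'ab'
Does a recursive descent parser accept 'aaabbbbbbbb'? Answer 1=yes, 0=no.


Grammar accepts strings of the form a^n b^n (n >= 1)
Word: 'aaabbbbbbbb'
Counting: 3 a's and 8 b's
Check: 3 == 8? No
Mismatch: a-count != b-count
Rejected

0


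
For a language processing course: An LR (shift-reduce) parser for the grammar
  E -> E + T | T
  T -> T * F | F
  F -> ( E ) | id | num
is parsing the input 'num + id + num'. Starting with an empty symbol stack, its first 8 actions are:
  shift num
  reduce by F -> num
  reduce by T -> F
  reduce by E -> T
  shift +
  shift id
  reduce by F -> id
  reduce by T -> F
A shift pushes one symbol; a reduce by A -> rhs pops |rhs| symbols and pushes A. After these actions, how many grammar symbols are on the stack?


Tracking the symbol stack through each action:
  Action 1: shift 'num' : push -> stack = [num] (size 1)
  Action 2: reduce by F -> num : pop 1, push F -> stack = [F] (size 1)
  Action 3: reduce by T -> F : pop 1, push T -> stack = [T] (size 1)
  Action 4: reduce by E -> T : pop 1, push E -> stack = [E] (size 1)
  Action 5: shift '+' : push -> stack = [E, +] (size 2)
  Action 6: shift 'id' : push -> stack = [E, +, id] (size 3)
  Action 7: reduce by F -> id : pop 1, push F -> stack = [E, +, F] (size 3)
  Action 8: reduce by T -> F : pop 1, push T -> stack = [E, +, T] (size 3)
Final stack size: 3

3


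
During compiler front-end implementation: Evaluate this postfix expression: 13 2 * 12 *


Processing tokens left to right:
Push 13, Push 2
Pop 13 and 2, compute 13 * 2 = 26, push 26
Push 12
Pop 26 and 12, compute 26 * 12 = 312, push 312
Stack result: 312

312


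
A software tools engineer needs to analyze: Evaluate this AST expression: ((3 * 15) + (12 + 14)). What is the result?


Expression: ((3 * 15) + (12 + 14))
Evaluating step by step:
  3 * 15 = 45
  12 + 14 = 26
  45 + 26 = 71
Result: 71

71


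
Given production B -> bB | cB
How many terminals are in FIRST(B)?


Production: B -> bB | cB
Examining each alternative for leading terminals:
  B -> bB : first terminal = 'b'
  B -> cB : first terminal = 'c'
FIRST(B) = {b, c}
Count: 2

2


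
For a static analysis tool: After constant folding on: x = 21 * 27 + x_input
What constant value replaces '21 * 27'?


Identifying constant sub-expression:
  Original: x = 21 * 27 + x_input
  21 and 27 are both compile-time constants
  Evaluating: 21 * 27 = 567
  After folding: x = 567 + x_input

567


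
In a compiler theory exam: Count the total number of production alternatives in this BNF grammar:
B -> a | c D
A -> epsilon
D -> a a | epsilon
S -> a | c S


Counting alternatives per rule:
  B: 2 alternative(s)
  A: 1 alternative(s)
  D: 2 alternative(s)
  S: 2 alternative(s)
Sum: 2 + 1 + 2 + 2 = 7

7


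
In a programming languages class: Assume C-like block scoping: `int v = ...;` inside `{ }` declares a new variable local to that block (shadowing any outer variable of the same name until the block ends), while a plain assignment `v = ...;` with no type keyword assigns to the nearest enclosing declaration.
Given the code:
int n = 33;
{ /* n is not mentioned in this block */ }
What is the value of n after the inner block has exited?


Analyzing scoping rules:
Outer scope: declares n = 33
Inner block: n is neither redeclared nor assigned -> unchanged
After the block -> 33
Result: 33

33


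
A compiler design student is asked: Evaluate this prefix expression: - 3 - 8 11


Parsing prefix expression: - 3 - 8 11
Step 1: Innermost operation '- 8 11'
  8 - 11 = -3
Step 2: Outer operation '- 3 [-3]'
  3 - -3 = 6

6


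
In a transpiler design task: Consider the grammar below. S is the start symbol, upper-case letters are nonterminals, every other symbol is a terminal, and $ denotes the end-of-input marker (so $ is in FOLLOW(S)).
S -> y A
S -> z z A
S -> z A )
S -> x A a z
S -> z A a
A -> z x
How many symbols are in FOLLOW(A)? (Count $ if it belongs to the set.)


S is the start symbol and does not occur in any rule body, so FOLLOW(S) = {$}.
Examining every occurrence of A in a rule body:
  S -> y A : A is at the right end -> add FOLLOW(S) = {$}
  S -> z z A : A is at the right end -> add FOLLOW(S) = {$} (already in the set)
  S -> z A ) : A is followed by terminal ')' -> add ')'
  S -> x A a z : A is followed by terminal 'a' -> add 'a'
  S -> z A a : A is followed by terminal 'a' -> add 'a' (already in the set)
  A -> z x : A does not occur in the body -> contributes nothing
FOLLOW(A) = {), a, $}
Count: 3

3


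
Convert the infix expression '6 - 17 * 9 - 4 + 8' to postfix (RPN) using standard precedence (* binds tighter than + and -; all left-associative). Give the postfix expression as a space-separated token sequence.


Applying the shunting-yard algorithm:
  Operand 6 -> output
  Push '-' onto operator stack -> op-stack: [-]
  Operand 17 -> output
  Push '*' onto operator stack -> op-stack: [-, *]
  Operand 9 -> output
  See '-' (prec 1); top '*' (prec 2) >= it -> pop '*' to output
  See '-' (prec 1); top '-' (prec 1) >= it -> pop '-' to output
  Push '-' onto operator stack -> op-stack: [-]
  Operand 4 -> output
  See '+' (prec 1); top '-' (prec 1) >= it -> pop '-' to output
  Push '+' onto operator stack -> op-stack: [+]
  Operand 8 -> output
  End of input: pop '+' to output
Postfix result: 6 17 9 * - 4 - 8 +

6 17 9 * - 4 - 8 +


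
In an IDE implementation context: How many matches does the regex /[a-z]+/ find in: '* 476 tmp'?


Pattern: /[a-z]+/ (identifiers)
Input: '* 476 tmp'
Scanning for matches:
  Match 1: 'tmp'
Total matches: 1

1


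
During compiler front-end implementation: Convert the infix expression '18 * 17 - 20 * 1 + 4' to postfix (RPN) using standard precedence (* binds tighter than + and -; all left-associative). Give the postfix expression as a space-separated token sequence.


Applying the shunting-yard algorithm:
  Operand 18 -> output
  Push '*' onto operator stack -> op-stack: [*]
  Operand 17 -> output
  See '-' (prec 1); top '*' (prec 2) >= it -> pop '*' to output
  Push '-' onto operator stack -> op-stack: [-]
  Operand 20 -> output
  Push '*' onto operator stack -> op-stack: [-, *]
  Operand 1 -> output
  See '+' (prec 1); top '*' (prec 2) >= it -> pop '*' to output
  See '+' (prec 1); top '-' (prec 1) >= it -> pop '-' to output
  Push '+' onto operator stack -> op-stack: [+]
  Operand 4 -> output
  End of input: pop '+' to output
Postfix result: 18 17 * 20 1 * - 4 +

18 17 * 20 1 * - 4 +


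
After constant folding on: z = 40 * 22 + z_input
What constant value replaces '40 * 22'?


Identifying constant sub-expression:
  Original: z = 40 * 22 + z_input
  40 and 22 are both compile-time constants
  Evaluating: 40 * 22 = 880
  After folding: z = 880 + z_input

880


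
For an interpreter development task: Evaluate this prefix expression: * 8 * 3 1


Parsing prefix expression: * 8 * 3 1
Step 1: Innermost operation '* 3 1'
  3 * 1 = 3
Step 2: Outer operation '* 8 [3]'
  8 * 3 = 24

24


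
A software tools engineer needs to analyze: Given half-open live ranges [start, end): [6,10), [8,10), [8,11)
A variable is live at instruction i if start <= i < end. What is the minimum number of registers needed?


Live ranges:
  Var0: [6, 10)
  Var1: [8, 10)
  Var2: [8, 11)
Sweep-line events (position, delta, active):
  pos=6 start -> active=1
  pos=8 start -> active=2
  pos=8 start -> active=3
  pos=10 end -> active=2
  pos=10 end -> active=1
  pos=11 end -> active=0
Maximum simultaneous active: 3
Minimum registers needed: 3

3


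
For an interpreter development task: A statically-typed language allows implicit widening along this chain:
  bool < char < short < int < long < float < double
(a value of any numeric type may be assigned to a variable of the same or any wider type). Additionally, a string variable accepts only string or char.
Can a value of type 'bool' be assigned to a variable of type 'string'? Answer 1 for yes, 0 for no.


Target variable type: string
Source value type: bool
Rule: string accepts only {string, char}
  source 'bool' in {string, char}? No
Result: 0

0


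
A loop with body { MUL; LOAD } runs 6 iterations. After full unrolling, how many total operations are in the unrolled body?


Loop body operations: MUL, LOAD (2 ops per iteration)
Unrolling 6 iterations:
  Iteration 1: MUL, LOAD (2 ops)
  Iteration 2: MUL, LOAD (2 ops)
  Iteration 3: MUL, LOAD (2 ops)
  Iteration 4: MUL, LOAD (2 ops)
  Iteration 5: MUL, LOAD (2 ops)
  Iteration 6: MUL, LOAD (2 ops)
Total: 6 iterations * 2 ops/iter = 12 operations

12


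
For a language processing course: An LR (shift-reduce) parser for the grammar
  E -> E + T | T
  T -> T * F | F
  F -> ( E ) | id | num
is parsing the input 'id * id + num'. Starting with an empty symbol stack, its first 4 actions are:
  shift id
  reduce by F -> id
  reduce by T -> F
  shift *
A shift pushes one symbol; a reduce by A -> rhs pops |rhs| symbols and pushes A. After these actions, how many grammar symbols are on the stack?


Tracking the symbol stack through each action:
  Action 1: shift 'id' : push -> stack = [id] (size 1)
  Action 2: reduce by F -> id : pop 1, push F -> stack = [F] (size 1)
  Action 3: reduce by T -> F : pop 1, push T -> stack = [T] (size 1)
  Action 4: shift '*' : push -> stack = [T, *] (size 2)
Final stack size: 2

2


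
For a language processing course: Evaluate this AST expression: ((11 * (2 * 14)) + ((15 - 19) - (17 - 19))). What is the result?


Expression: ((11 * (2 * 14)) + ((15 - 19) - (17 - 19)))
Evaluating step by step:
  2 * 14 = 28
  11 * 28 = 308
  15 - 19 = -4
  17 - 19 = -2
  -4 - -2 = -2
  308 + -2 = 306
Result: 306

306


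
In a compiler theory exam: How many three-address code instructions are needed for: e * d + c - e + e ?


Expression: e * d + c - e + e
Generating three-address code (respecting * over +/- precedence):
  Instruction 1: t1 = e * d
  Instruction 2: t2 = t1 + c
  Instruction 3: t3 = t2 - e
  Instruction 4: t4 = t3 + e
Total instructions: 4

4


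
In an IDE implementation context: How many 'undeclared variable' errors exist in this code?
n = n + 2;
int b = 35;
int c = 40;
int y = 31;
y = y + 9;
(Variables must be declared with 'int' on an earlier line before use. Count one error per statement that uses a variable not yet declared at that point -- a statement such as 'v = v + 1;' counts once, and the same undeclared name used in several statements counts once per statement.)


Scanning code line by line:
  Line 1: use 'n' -> ERROR (undeclared)
  Line 2: declare 'b' -> declared = ['b']
  Line 3: declare 'c' -> declared = ['b', 'c']
  Line 4: declare 'y' -> declared = ['b', 'c', 'y']
  Line 5: use 'y' -> OK (declared)
Total undeclared variable errors: 1

1


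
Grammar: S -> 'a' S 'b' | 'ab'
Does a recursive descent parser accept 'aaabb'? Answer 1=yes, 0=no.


Grammar accepts strings of the form a^n b^n (n >= 1)
Word: 'aaabb'
Counting: 3 a's and 2 b's
Check: 3 == 2? No
Mismatch: a-count != b-count
Rejected

0


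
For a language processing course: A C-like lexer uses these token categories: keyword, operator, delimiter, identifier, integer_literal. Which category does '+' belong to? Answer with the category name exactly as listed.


Token: '+'
Checking categories:
  identifier: no
  integer_literal: no
  operator: YES
  keyword: no
  delimiter: no
Category: operator

operator


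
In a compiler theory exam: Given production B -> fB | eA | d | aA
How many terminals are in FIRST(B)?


Production: B -> fB | eA | d | aA
Examining each alternative for leading terminals:
  B -> fB : first terminal = 'f'
  B -> eA : first terminal = 'e'
  B -> d : first terminal = 'd'
  B -> aA : first terminal = 'a'
FIRST(B) = {a, d, e, f}
Count: 4

4


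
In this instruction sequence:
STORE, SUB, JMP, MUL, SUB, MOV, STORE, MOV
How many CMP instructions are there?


Scanning instruction sequence for CMP:
  Position 1: STORE
  Position 2: SUB
  Position 3: JMP
  Position 4: MUL
  Position 5: SUB
  Position 6: MOV
  Position 7: STORE
  Position 8: MOV
Matches at positions: []
Total CMP count: 0

0


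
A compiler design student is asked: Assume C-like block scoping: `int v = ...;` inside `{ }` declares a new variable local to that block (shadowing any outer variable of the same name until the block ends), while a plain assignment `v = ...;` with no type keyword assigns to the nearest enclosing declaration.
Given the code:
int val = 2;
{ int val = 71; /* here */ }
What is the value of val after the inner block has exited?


Analyzing scoping rules:
Outer scope: declares val = 2
Inner block: 'int val = 71;' declares a NEW val that shadows the outer one
When the block exits the inner val goes out of scope; the outer val was never modified -> 2
Result: 2

2


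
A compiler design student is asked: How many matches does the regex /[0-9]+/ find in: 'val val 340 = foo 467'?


Pattern: /[0-9]+/ (int literals)
Input: 'val val 340 = foo 467'
Scanning for matches:
  Match 1: '340'
  Match 2: '467'
Total matches: 2

2


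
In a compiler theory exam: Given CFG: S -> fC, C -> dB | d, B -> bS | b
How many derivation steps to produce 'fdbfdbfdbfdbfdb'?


Grammar: S -> fC, C -> dB | d, B -> bS | b
Deriving 'fdbfdbfdbfdbfdb':
Step 1: S -> fC => fC
Step 2: C -> dB => fdB
Step 3: B -> bS => fdbS
Step 4: S -> fC => fdbfC
Step 5: C -> dB => fdbfdB
Step 6: B -> bS => fdbfdbS
Step 7: S -> fC => fdbfdbfC
Step 8: C -> dB => fdbfdbfdB
Step 9: B -> bS => fdbfdbfdbS
Step 10: S -> fC => fdbfdbfdbfC
Step 11: C -> dB => fdbfdbfdbfdB
Step 12: B -> bS => fdbfdbfdbfdbS
Step 13: S -> fC => fdbfdbfdbfdbfC
Step 14: C -> dB => fdbfdbfdbfdbfdB
Step 15: B -> b => fdbfdbfdbfdbfdb
Total derivation steps: 15

15


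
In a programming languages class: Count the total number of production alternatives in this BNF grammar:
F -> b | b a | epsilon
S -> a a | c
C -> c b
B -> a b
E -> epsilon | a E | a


Counting alternatives per rule:
  F: 3 alternative(s)
  S: 2 alternative(s)
  C: 1 alternative(s)
  B: 1 alternative(s)
  E: 3 alternative(s)
Sum: 3 + 2 + 1 + 1 + 3 = 10

10


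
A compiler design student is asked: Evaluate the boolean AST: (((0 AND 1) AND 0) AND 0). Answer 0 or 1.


Step 1: Evaluate inner node
  0 AND 1 = 0
Step 2: Evaluate next node
  0 AND 0 = 0
Step 3: Evaluate root node
  0 AND 0 = 0

0


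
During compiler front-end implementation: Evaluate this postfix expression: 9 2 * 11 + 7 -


Processing tokens left to right:
Push 9, Push 2
Pop 9 and 2, compute 9 * 2 = 18, push 18
Push 11
Pop 18 and 11, compute 18 + 11 = 29, push 29
Push 7
Pop 29 and 7, compute 29 - 7 = 22, push 22
Stack result: 22

22


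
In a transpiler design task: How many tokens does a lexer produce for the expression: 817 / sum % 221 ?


Scanning '817 / sum % 221'
Token 1: '817' -> integer_literal
Token 2: '/' -> operator
Token 3: 'sum' -> identifier
Token 4: '%' -> operator
Token 5: '221' -> integer_literal
Total tokens: 5

5


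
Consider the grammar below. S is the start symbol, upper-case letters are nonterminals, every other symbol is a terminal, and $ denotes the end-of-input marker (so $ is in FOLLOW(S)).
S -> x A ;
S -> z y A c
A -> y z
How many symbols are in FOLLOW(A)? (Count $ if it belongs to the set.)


S is the start symbol and does not occur in any rule body, so FOLLOW(S) = {$}.
Examining every occurrence of A in a rule body:
  S -> x A ; : A is followed by terminal ';' -> add ';'
  S -> z y A c : A is followed by terminal 'c' -> add 'c'
  A -> y z : A does not occur in the body -> contributes nothing
FOLLOW(A) = {;, c}
Count: 2

2


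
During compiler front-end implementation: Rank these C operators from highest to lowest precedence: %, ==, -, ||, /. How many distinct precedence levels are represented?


Looking up precedence for each operator:
  % -> precedence 6
  == -> precedence 3
  - -> precedence 5
  || -> precedence 1
  / -> precedence 6
Sorted highest to lowest: %, /, -, ==, ||
Distinct precedence values: [6, 5, 3, 1]
Number of distinct levels: 4

4


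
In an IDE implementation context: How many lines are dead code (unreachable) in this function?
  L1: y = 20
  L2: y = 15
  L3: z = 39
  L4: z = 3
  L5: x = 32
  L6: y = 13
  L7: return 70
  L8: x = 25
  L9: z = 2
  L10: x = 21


Analyzing control flow:
  L1: reachable (before return)
  L2: reachable (before return)
  L3: reachable (before return)
  L4: reachable (before return)
  L5: reachable (before return)
  L6: reachable (before return)
  L7: reachable (return statement)
  L8: DEAD (after return at L7)
  L9: DEAD (after return at L7)
  L10: DEAD (after return at L7)
Return at L7, total lines = 10
Dead lines: L8 through L10
Count: 3

3


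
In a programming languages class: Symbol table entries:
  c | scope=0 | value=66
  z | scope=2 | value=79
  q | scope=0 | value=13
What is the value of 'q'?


Searching symbol table for 'q':
  c | scope=0 | value=66
  z | scope=2 | value=79
  q | scope=0 | value=13 <- MATCH
Found 'q' at scope 0 with value 13

13


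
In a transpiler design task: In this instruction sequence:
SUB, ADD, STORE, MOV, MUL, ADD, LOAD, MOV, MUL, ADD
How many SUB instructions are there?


Scanning instruction sequence for SUB:
  Position 1: SUB <- MATCH
  Position 2: ADD
  Position 3: STORE
  Position 4: MOV
  Position 5: MUL
  Position 6: ADD
  Position 7: LOAD
  Position 8: MOV
  Position 9: MUL
  Position 10: ADD
Matches at positions: [1]
Total SUB count: 1

1


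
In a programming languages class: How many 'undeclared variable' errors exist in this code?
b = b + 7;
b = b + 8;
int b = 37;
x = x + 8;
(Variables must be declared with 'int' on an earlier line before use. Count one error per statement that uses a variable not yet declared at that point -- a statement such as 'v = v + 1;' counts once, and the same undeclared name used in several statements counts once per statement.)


Scanning code line by line:
  Line 1: use 'b' -> ERROR (undeclared)
  Line 2: use 'b' -> ERROR (undeclared)
  Line 3: declare 'b' -> declared = ['b']
  Line 4: use 'x' -> ERROR (undeclared)
Total undeclared variable errors: 3

3


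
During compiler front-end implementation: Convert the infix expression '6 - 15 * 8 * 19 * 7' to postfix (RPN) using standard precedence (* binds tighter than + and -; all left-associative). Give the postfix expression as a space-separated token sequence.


Applying the shunting-yard algorithm:
  Operand 6 -> output
  Push '-' onto operator stack -> op-stack: [-]
  Operand 15 -> output
  Push '*' onto operator stack -> op-stack: [-, *]
  Operand 8 -> output
  See '*' (prec 2); top '*' (prec 2) >= it -> pop '*' to output
  Push '*' onto operator stack -> op-stack: [-, *]
  Operand 19 -> output
  See '*' (prec 2); top '*' (prec 2) >= it -> pop '*' to output
  Push '*' onto operator stack -> op-stack: [-, *]
  Operand 7 -> output
  End of input: pop '*' to output
  End of input: pop '-' to output
Postfix result: 6 15 8 * 19 * 7 * -

6 15 8 * 19 * 7 * -


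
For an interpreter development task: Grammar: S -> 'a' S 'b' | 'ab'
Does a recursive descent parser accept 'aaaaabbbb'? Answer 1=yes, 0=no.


Grammar accepts strings of the form a^n b^n (n >= 1)
Word: 'aaaaabbbb'
Counting: 5 a's and 4 b's
Check: 5 == 4? No
Mismatch: a-count != b-count
Rejected

0


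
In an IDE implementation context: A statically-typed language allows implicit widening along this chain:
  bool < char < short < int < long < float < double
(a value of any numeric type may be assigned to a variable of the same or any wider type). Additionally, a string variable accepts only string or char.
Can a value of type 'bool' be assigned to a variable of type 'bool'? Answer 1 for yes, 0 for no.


Target variable type: bool
Source value type: bool
Numeric ranks: bool=0, bool=0
Widening allowed iff rank(source) <= rank(target): 0 <= 0? Yes
Result: 1

1


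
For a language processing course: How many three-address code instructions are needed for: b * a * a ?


Expression: b * a * a
Generating three-address code (respecting * over +/- precedence):
  Instruction 1: t1 = b * a
  Instruction 2: t2 = t1 * a
Total instructions: 2

2


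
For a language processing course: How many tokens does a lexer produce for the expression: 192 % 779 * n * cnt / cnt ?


Scanning '192 % 779 * n * cnt / cnt'
Token 1: '192' -> integer_literal
Token 2: '%' -> operator
Token 3: '779' -> integer_literal
Token 4: '*' -> operator
Token 5: 'n' -> identifier
Token 6: '*' -> operator
Token 7: 'cnt' -> identifier
Token 8: '/' -> operator
Token 9: 'cnt' -> identifier
Total tokens: 9

9
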